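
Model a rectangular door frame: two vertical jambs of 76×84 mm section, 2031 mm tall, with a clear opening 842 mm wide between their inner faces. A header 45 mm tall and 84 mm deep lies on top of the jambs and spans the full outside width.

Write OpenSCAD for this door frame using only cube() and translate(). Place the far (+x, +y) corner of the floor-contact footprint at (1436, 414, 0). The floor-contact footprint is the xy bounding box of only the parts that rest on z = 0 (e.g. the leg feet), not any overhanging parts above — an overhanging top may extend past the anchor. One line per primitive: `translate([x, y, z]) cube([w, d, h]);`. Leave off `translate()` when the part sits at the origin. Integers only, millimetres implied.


translate([442, 330, 0]) cube([76, 84, 2031]);
translate([1360, 330, 0]) cube([76, 84, 2031]);
translate([442, 330, 2031]) cube([994, 84, 45]);


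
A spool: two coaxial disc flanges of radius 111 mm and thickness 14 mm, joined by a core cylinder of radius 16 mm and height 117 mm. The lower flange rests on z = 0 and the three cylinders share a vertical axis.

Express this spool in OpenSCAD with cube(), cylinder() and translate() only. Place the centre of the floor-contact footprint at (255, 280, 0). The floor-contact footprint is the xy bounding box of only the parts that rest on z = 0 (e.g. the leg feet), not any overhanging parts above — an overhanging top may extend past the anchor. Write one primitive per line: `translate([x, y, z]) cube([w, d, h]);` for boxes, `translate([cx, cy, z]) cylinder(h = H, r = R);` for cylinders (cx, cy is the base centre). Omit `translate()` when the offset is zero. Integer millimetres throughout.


translate([255, 280, 0]) cylinder(h = 14, r = 111);
translate([255, 280, 14]) cylinder(h = 117, r = 16);
translate([255, 280, 131]) cylinder(h = 14, r = 111);


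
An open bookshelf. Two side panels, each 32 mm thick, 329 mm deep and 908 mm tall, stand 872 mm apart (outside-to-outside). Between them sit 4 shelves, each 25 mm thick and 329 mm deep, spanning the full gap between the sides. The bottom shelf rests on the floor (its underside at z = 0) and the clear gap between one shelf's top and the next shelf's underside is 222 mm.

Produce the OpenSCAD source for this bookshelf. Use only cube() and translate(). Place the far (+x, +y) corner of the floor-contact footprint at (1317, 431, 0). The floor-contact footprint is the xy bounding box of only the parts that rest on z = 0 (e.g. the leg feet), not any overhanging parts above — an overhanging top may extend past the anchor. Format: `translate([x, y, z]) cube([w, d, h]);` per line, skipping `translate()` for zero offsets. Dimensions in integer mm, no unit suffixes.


translate([445, 102, 0]) cube([32, 329, 908]);
translate([1285, 102, 0]) cube([32, 329, 908]);
translate([477, 102, 0]) cube([808, 329, 25]);
translate([477, 102, 247]) cube([808, 329, 25]);
translate([477, 102, 494]) cube([808, 329, 25]);
translate([477, 102, 741]) cube([808, 329, 25]);


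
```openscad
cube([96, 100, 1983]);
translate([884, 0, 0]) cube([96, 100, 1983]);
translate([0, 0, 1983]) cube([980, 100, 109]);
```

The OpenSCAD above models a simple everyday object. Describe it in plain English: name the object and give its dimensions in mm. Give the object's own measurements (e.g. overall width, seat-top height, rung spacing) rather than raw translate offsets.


A door frame. The clear opening is 788 mm wide and 1983 mm high. Two 96 mm wide jambs, 100 mm deep, stand either side of the opening from the floor to the top of the opening. A 109 mm thick head sits across the top of both jambs, spanning the full outside width of the frame.


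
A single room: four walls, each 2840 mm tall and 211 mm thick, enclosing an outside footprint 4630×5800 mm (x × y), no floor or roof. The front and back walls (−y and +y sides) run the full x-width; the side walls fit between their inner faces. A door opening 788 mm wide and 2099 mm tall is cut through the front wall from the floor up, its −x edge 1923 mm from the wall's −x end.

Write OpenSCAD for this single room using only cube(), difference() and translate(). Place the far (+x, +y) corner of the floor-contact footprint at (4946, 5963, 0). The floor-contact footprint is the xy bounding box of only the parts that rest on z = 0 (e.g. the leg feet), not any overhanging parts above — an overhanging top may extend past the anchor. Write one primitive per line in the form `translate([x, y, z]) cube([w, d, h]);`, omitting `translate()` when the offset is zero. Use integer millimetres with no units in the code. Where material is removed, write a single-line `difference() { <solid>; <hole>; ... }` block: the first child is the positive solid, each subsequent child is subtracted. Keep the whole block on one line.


difference() { translate([316, 163, 0]) cube([4630, 211, 2840]); translate([2239, 163, 0]) cube([788, 211, 2099]); }
translate([316, 5752, 0]) cube([4630, 211, 2840]);
translate([316, 374, 0]) cube([211, 5378, 2840]);
translate([4735, 374, 0]) cube([211, 5378, 2840]);


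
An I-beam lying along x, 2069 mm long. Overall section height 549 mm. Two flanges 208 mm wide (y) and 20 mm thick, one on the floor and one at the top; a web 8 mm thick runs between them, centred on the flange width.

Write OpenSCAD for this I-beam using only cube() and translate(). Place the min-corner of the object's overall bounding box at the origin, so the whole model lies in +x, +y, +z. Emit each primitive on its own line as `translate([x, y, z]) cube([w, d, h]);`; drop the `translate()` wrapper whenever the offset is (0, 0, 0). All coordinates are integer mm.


cube([2069, 208, 20]);
translate([0, 100, 20]) cube([2069, 8, 509]);
translate([0, 0, 529]) cube([2069, 208, 20]);


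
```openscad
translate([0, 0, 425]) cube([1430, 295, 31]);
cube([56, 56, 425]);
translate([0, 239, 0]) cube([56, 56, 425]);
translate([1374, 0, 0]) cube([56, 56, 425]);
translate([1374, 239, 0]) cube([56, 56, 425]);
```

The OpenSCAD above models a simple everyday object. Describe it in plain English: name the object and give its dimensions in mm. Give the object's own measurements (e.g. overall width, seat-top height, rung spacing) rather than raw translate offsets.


A long wooden bench with a 1430 mm (x) × 295 mm (y) seat, 31 mm thick, its top surface 456 mm above the floor. Four 56 mm square legs at the seat corners, flush with the edges, run from z = 0 to the seat underside.


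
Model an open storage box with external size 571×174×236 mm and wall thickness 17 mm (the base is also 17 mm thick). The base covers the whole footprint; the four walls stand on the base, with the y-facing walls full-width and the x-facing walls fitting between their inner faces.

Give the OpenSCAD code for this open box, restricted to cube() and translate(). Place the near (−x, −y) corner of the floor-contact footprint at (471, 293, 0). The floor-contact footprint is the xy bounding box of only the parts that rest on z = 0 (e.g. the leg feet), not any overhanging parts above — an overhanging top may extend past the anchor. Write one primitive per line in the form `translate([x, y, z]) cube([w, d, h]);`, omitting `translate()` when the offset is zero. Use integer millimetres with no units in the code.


translate([471, 293, 0]) cube([571, 174, 17]);
translate([471, 293, 17]) cube([571, 17, 219]);
translate([471, 450, 17]) cube([571, 17, 219]);
translate([471, 310, 17]) cube([17, 140, 219]);
translate([1025, 310, 17]) cube([17, 140, 219]);


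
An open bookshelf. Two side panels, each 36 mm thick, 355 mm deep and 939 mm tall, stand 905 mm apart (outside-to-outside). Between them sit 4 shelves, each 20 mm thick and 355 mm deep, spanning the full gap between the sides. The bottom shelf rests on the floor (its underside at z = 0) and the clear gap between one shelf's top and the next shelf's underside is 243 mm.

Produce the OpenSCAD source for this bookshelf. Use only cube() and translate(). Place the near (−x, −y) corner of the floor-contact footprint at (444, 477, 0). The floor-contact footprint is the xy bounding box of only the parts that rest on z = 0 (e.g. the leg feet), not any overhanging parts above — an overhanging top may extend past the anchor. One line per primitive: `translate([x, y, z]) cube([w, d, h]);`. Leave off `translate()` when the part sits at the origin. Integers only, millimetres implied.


translate([444, 477, 0]) cube([36, 355, 939]);
translate([1313, 477, 0]) cube([36, 355, 939]);
translate([480, 477, 0]) cube([833, 355, 20]);
translate([480, 477, 263]) cube([833, 355, 20]);
translate([480, 477, 526]) cube([833, 355, 20]);
translate([480, 477, 789]) cube([833, 355, 20]);


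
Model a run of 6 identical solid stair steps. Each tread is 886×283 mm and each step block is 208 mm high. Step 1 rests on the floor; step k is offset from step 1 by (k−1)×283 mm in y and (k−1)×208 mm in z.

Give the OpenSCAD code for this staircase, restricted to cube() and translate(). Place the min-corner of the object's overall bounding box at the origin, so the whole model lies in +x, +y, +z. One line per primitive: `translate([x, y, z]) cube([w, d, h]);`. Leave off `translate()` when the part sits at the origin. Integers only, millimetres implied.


cube([886, 283, 208]);
translate([0, 283, 208]) cube([886, 283, 208]);
translate([0, 566, 416]) cube([886, 283, 208]);
translate([0, 849, 624]) cube([886, 283, 208]);
translate([0, 1132, 832]) cube([886, 283, 208]);
translate([0, 1415, 1040]) cube([886, 283, 208]);


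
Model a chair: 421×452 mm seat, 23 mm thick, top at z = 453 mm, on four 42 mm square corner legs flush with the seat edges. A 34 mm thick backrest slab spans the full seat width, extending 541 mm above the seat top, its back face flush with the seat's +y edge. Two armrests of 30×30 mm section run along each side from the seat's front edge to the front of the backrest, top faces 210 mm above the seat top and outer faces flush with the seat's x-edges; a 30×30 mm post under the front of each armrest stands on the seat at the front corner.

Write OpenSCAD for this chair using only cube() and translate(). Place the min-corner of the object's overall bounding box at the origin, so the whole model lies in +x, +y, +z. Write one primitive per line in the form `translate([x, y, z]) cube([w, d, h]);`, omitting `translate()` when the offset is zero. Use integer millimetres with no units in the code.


// leg_h = 453 - 23 = 430
// arm post h = 210 - 30 = 180
translate([0, 0, 430]) cube([421, 452, 23]);
cube([42, 42, 430]);
translate([379, 0, 0]) cube([42, 42, 430]);
translate([0, 410, 0]) cube([42, 42, 430]);
translate([379, 410, 0]) cube([42, 42, 430]);
translate([0, 418, 453]) cube([421, 34, 541]);
translate([0, 0, 633]) cube([30, 418, 30]);
translate([391, 0, 633]) cube([30, 418, 30]);
translate([0, 0, 453]) cube([30, 30, 180]);
translate([391, 0, 453]) cube([30, 30, 180]);


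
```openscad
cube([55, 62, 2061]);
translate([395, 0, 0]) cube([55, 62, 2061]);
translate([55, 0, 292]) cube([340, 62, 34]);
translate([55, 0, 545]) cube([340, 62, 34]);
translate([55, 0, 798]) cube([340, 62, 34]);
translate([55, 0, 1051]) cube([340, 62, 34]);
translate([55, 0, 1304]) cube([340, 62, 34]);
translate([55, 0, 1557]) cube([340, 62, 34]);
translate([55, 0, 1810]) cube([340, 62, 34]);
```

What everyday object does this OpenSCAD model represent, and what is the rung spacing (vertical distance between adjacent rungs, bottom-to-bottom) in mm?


A ladder. The rung spacing is 253 mm.

Two tall 55×62 posts with 7 short bars between them — a ladder. Adjacent rungs sit at z = 292 and z = 545, so the spacing is 545 − 292 = 253 mm.


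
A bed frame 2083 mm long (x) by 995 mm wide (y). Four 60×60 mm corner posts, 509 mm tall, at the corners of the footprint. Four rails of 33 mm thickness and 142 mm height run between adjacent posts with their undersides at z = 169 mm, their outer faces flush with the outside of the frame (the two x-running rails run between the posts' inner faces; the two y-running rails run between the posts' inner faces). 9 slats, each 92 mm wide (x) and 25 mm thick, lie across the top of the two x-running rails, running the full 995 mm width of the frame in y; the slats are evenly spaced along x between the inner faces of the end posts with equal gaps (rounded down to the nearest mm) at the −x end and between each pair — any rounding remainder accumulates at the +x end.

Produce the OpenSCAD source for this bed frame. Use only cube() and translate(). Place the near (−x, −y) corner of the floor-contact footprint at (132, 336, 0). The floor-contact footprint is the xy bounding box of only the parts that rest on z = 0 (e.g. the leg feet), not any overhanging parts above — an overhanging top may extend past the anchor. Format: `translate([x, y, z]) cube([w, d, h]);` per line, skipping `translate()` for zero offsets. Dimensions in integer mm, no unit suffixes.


translate([132, 336, 0]) cube([60, 60, 509]);
translate([132, 1271, 0]) cube([60, 60, 509]);
translate([2155, 336, 0]) cube([60, 60, 509]);
translate([2155, 1271, 0]) cube([60, 60, 509]);
translate([192, 336, 169]) cube([1963, 33, 142]);
translate([192, 1298, 169]) cube([1963, 33, 142]);
translate([132, 396, 169]) cube([33, 875, 142]);
translate([2182, 396, 169]) cube([33, 875, 142]);
translate([305, 336, 311]) cube([92, 995, 25]);
translate([510, 336, 311]) cube([92, 995, 25]);
translate([715, 336, 311]) cube([92, 995, 25]);
translate([920, 336, 311]) cube([92, 995, 25]);
translate([1125, 336, 311]) cube([92, 995, 25]);
translate([1330, 336, 311]) cube([92, 995, 25]);
translate([1535, 336, 311]) cube([92, 995, 25]);
translate([1740, 336, 311]) cube([92, 995, 25]);
translate([1945, 336, 311]) cube([92, 995, 25]);


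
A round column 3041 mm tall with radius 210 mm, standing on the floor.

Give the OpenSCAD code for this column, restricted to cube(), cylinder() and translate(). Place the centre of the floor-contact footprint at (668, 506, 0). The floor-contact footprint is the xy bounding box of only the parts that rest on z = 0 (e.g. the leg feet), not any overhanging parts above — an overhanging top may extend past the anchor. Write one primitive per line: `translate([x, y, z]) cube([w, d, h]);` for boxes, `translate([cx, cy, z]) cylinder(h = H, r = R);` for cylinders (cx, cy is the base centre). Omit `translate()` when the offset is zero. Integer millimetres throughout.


translate([668, 506, 0]) cylinder(h = 3041, r = 210);


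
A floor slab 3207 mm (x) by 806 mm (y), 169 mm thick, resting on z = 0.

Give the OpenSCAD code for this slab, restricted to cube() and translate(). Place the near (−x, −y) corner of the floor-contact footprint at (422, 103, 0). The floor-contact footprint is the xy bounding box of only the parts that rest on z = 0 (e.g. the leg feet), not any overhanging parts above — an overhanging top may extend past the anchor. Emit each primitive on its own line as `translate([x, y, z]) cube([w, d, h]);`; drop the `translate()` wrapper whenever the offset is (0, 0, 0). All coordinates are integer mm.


translate([422, 103, 0]) cube([3207, 806, 169]);


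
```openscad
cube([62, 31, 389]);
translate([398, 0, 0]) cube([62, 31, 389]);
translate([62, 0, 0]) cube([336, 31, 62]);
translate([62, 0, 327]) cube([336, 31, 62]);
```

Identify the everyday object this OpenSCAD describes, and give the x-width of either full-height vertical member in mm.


A picture frame. The border width is 62 mm.

Four thin pieces enclosing a rectangular opening — a picture frame. The two full-height stiles are 389 mm tall; the top rail sits at z = 327 and is 62 mm tall, so the border above the opening is 389 − 327 = 62 mm, matching the stile x-width.


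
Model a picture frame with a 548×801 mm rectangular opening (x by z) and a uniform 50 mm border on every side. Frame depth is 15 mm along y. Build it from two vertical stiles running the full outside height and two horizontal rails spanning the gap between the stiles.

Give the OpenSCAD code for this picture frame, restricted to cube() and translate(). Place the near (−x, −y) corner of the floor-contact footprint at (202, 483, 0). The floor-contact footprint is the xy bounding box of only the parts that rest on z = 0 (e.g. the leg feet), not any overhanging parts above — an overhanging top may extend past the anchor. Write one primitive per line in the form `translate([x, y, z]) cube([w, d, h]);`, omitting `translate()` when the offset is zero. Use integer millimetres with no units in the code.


translate([202, 483, 0]) cube([50, 15, 901]);
translate([800, 483, 0]) cube([50, 15, 901]);
translate([252, 483, 0]) cube([548, 15, 50]);
translate([252, 483, 851]) cube([548, 15, 50]);


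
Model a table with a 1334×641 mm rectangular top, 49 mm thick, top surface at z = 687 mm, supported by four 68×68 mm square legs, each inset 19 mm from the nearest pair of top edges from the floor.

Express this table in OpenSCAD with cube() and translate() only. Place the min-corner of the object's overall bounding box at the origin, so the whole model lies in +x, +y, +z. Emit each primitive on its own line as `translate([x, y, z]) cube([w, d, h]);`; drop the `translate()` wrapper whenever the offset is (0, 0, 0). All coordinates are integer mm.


translate([0, 0, 638]) cube([1334, 641, 49]);
translate([19, 19, 0]) cube([68, 68, 638]);
translate([1247, 19, 0]) cube([68, 68, 638]);
translate([19, 554, 0]) cube([68, 68, 638]);
translate([1247, 554, 0]) cube([68, 68, 638]);


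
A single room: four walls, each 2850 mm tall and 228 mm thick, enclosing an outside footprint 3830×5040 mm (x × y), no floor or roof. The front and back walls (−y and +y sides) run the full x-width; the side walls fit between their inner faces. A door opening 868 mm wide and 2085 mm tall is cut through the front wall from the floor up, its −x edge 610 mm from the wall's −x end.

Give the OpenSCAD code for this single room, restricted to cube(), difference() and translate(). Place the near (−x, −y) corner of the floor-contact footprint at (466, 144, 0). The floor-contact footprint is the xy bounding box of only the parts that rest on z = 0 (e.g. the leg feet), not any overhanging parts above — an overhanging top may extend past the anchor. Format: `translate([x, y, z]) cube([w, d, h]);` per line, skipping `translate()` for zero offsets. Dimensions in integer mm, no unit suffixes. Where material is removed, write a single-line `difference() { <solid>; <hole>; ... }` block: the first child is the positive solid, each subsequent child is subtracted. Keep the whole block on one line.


difference() { translate([466, 144, 0]) cube([3830, 228, 2850]); translate([1076, 144, 0]) cube([868, 228, 2085]); }
translate([466, 4956, 0]) cube([3830, 228, 2850]);
translate([466, 372, 0]) cube([228, 4584, 2850]);
translate([4068, 372, 0]) cube([228, 4584, 2850]);


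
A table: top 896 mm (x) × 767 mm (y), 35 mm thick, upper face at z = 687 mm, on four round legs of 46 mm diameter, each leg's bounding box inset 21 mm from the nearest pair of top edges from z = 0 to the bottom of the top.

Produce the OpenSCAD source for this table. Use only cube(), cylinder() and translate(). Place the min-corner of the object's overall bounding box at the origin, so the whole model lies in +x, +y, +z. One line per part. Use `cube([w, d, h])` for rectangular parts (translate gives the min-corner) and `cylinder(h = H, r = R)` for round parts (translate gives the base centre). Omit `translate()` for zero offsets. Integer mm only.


translate([0, 0, 652]) cube([896, 767, 35]);
translate([44, 44, 0]) cylinder(h = 652, r = 23);
translate([852, 44, 0]) cylinder(h = 652, r = 23);
translate([44, 723, 0]) cylinder(h = 652, r = 23);
translate([852, 723, 0]) cylinder(h = 652, r = 23);


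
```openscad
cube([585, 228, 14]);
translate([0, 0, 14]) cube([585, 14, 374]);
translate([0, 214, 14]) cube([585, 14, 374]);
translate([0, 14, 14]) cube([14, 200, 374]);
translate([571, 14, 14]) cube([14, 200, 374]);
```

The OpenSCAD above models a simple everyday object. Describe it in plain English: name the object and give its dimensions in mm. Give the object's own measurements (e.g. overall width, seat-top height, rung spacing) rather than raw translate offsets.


An open-topped rectangular box: outside dimensions 585×228×388 mm, with a uniform wall and base thickness of 14 mm. The base is a full 585×228 slab on the floor; four walls sit on top of the base. The front and back walls (the −y and +y sides) span the full width; the two side walls fit between them.


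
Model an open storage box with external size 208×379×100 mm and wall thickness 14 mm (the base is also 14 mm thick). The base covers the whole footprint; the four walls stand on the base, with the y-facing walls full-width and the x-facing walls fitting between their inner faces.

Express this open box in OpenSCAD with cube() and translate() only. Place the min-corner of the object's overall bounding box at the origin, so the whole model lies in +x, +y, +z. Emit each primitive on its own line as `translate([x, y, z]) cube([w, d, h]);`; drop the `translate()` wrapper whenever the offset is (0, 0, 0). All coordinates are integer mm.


cube([208, 379, 14]);
translate([0, 0, 14]) cube([208, 14, 86]);
translate([0, 365, 14]) cube([208, 14, 86]);
translate([0, 14, 14]) cube([14, 351, 86]);
translate([194, 14, 14]) cube([14, 351, 86]);


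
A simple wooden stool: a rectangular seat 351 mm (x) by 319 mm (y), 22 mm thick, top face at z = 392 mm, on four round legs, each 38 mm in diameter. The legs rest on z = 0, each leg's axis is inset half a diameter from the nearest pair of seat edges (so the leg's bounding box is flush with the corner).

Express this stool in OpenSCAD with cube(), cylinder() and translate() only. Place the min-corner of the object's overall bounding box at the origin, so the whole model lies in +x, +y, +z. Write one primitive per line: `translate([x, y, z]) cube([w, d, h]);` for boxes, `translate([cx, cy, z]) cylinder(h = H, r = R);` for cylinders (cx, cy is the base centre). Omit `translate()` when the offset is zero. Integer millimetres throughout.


translate([0, 0, 370]) cube([351, 319, 22]);
translate([19, 19, 0]) cylinder(h = 370, r = 19);
translate([332, 19, 0]) cylinder(h = 370, r = 19);
translate([19, 300, 0]) cylinder(h = 370, r = 19);
translate([332, 300, 0]) cylinder(h = 370, r = 19);


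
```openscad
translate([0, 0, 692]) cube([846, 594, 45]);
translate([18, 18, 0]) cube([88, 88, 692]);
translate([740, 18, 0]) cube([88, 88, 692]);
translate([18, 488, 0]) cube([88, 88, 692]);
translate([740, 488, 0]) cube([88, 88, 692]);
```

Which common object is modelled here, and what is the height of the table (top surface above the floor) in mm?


A table. The table height is 737 mm.

A 846×594×45 slab sits at z = 692 on four 88 mm square posts — a table. The top surface is at 692 + 45 = 737 mm.


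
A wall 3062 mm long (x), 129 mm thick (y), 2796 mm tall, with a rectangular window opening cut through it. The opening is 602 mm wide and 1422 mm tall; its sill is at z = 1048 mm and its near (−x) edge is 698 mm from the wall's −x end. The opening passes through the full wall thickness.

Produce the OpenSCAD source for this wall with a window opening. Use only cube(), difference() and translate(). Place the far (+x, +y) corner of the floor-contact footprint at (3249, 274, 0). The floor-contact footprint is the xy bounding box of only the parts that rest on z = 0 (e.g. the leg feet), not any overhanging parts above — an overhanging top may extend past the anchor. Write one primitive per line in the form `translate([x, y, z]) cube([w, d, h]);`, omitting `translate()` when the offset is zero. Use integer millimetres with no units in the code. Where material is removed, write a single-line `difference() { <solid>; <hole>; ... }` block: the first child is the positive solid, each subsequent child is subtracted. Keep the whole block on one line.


difference() { translate([187, 145, 0]) cube([3062, 129, 2796]); translate([885, 145, 1048]) cube([602, 129, 1422]); }


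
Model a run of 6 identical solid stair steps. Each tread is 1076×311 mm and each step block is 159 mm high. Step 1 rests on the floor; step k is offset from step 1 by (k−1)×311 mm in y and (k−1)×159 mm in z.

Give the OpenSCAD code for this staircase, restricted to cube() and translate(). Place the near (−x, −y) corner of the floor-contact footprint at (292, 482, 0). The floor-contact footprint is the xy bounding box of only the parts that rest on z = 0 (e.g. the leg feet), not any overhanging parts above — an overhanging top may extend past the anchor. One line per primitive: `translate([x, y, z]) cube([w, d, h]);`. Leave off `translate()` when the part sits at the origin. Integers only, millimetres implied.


translate([292, 482, 0]) cube([1076, 311, 159]);
translate([292, 793, 159]) cube([1076, 311, 159]);
translate([292, 1104, 318]) cube([1076, 311, 159]);
translate([292, 1415, 477]) cube([1076, 311, 159]);
translate([292, 1726, 636]) cube([1076, 311, 159]);
translate([292, 2037, 795]) cube([1076, 311, 159]);


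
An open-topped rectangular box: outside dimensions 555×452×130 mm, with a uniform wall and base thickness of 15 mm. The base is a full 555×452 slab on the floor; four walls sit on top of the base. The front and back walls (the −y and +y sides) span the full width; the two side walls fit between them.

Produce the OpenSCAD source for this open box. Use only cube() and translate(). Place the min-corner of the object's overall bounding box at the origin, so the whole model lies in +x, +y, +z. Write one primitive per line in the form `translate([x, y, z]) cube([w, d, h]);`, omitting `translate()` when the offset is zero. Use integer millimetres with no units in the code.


cube([555, 452, 15]);
translate([0, 0, 15]) cube([555, 15, 115]);
translate([0, 437, 15]) cube([555, 15, 115]);
translate([0, 15, 15]) cube([15, 422, 115]);
translate([540, 15, 15]) cube([15, 422, 115]);


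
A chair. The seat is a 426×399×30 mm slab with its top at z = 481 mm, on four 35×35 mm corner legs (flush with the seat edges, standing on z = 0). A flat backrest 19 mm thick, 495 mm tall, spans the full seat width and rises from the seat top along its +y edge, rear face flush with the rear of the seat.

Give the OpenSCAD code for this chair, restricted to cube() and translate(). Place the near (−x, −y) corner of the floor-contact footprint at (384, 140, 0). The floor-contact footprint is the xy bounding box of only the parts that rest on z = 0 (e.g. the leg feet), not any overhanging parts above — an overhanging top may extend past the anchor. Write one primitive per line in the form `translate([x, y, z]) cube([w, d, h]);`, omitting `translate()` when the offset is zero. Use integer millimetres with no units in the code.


translate([384, 140, 451]) cube([426, 399, 30]);
translate([384, 140, 0]) cube([35, 35, 451]);
translate([775, 140, 0]) cube([35, 35, 451]);
translate([384, 504, 0]) cube([35, 35, 451]);
translate([775, 504, 0]) cube([35, 35, 451]);
translate([384, 520, 481]) cube([426, 19, 495]);


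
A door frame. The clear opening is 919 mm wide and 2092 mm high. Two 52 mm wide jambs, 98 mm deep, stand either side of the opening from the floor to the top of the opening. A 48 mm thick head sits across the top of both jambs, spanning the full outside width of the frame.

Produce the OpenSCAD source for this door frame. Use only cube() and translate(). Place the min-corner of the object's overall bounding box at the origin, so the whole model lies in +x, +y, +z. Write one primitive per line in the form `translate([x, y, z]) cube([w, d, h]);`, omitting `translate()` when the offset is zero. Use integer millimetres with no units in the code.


cube([52, 98, 2092]);
translate([971, 0, 0]) cube([52, 98, 2092]);
translate([0, 0, 2092]) cube([1023, 98, 48]);


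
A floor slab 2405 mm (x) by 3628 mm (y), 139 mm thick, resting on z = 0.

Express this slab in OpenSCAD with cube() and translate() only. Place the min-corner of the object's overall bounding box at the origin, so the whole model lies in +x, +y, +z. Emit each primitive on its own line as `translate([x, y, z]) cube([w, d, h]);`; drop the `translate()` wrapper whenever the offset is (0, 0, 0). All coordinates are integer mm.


cube([2405, 3628, 139]);


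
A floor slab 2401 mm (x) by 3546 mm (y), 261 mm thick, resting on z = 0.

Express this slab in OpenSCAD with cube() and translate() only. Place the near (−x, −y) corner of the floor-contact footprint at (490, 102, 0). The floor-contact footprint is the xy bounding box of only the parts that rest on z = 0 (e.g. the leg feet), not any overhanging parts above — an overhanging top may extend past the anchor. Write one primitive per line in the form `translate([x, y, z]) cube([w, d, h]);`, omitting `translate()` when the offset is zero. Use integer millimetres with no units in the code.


translate([490, 102, 0]) cube([2401, 3546, 261]);


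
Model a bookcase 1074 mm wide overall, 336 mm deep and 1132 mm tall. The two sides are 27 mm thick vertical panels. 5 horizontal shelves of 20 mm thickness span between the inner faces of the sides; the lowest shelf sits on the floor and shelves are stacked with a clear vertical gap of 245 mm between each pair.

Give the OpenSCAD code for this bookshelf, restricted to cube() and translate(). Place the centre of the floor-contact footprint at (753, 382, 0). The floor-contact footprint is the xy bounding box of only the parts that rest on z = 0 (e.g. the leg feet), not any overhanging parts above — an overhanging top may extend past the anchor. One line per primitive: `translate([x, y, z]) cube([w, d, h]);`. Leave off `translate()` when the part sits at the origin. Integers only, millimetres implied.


translate([216, 214, 0]) cube([27, 336, 1132]);
translate([1263, 214, 0]) cube([27, 336, 1132]);
translate([243, 214, 0]) cube([1020, 336, 20]);
translate([243, 214, 265]) cube([1020, 336, 20]);
translate([243, 214, 530]) cube([1020, 336, 20]);
translate([243, 214, 795]) cube([1020, 336, 20]);
translate([243, 214, 1060]) cube([1020, 336, 20]);


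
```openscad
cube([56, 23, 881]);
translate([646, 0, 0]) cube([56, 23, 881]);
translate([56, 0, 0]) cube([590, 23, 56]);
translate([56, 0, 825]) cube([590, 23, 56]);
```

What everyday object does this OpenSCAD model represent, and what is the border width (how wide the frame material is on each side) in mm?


A picture frame. The border width is 56 mm.

Four thin pieces enclosing a rectangular opening — a picture frame. The two full-height stiles are 881 mm tall; the top rail sits at z = 825 and is 56 mm tall, so the border above the opening is 881 − 825 = 56 mm, matching the stile x-width.


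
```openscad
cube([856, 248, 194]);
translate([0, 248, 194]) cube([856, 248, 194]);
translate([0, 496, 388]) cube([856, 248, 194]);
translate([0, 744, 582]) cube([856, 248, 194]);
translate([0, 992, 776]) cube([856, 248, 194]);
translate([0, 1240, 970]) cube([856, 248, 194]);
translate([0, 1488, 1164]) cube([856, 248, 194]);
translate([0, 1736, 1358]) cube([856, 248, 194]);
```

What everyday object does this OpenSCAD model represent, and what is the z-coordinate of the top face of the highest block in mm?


A staircase. The total rise is 1552 mm.

8 identical blocks, each offset up and back from the previous — a staircase. Each step is 194 mm tall and there are 8 of them, so the total rise is 8 × 194 = 1552 mm.


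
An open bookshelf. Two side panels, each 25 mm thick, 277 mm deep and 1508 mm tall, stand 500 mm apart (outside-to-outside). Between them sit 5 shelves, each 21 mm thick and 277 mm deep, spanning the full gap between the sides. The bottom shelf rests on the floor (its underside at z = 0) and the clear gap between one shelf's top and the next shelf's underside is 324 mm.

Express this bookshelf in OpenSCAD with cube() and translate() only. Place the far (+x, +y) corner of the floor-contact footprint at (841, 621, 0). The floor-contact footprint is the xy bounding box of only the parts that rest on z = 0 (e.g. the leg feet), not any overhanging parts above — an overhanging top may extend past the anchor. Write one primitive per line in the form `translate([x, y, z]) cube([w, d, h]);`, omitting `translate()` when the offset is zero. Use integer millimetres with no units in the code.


translate([341, 344, 0]) cube([25, 277, 1508]);
translate([816, 344, 0]) cube([25, 277, 1508]);
translate([366, 344, 0]) cube([450, 277, 21]);
translate([366, 344, 345]) cube([450, 277, 21]);
translate([366, 344, 690]) cube([450, 277, 21]);
translate([366, 344, 1035]) cube([450, 277, 21]);
translate([366, 344, 1380]) cube([450, 277, 21]);


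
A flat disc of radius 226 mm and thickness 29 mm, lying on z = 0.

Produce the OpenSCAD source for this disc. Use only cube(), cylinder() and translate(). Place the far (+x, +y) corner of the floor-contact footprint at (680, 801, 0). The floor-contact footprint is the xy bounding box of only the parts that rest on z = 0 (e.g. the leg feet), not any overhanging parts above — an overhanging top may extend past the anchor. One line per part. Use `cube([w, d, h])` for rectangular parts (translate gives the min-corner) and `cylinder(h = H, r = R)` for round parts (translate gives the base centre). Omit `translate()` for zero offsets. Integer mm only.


translate([454, 575, 0]) cylinder(h = 29, r = 226);


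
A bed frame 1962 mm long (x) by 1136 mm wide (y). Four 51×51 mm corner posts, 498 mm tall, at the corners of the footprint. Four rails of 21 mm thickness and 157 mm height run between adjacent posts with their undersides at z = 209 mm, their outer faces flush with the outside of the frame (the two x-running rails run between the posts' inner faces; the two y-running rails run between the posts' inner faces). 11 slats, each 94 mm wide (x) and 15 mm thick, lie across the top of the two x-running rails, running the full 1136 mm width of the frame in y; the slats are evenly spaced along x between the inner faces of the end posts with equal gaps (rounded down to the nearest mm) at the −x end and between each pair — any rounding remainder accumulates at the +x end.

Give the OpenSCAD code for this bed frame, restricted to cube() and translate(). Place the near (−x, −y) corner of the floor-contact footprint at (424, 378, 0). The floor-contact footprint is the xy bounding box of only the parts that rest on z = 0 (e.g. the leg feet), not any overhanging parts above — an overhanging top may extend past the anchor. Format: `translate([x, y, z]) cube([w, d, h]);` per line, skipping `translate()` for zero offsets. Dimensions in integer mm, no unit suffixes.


translate([424, 378, 0]) cube([51, 51, 498]);
translate([424, 1463, 0]) cube([51, 51, 498]);
translate([2335, 378, 0]) cube([51, 51, 498]);
translate([2335, 1463, 0]) cube([51, 51, 498]);
translate([475, 378, 209]) cube([1860, 21, 157]);
translate([475, 1493, 209]) cube([1860, 21, 157]);
translate([424, 429, 209]) cube([21, 1034, 157]);
translate([2365, 429, 209]) cube([21, 1034, 157]);
translate([543, 378, 366]) cube([94, 1136, 15]);
translate([705, 378, 366]) cube([94, 1136, 15]);
translate([867, 378, 366]) cube([94, 1136, 15]);
translate([1029, 378, 366]) cube([94, 1136, 15]);
translate([1191, 378, 366]) cube([94, 1136, 15]);
translate([1353, 378, 366]) cube([94, 1136, 15]);
translate([1515, 378, 366]) cube([94, 1136, 15]);
translate([1677, 378, 366]) cube([94, 1136, 15]);
translate([1839, 378, 366]) cube([94, 1136, 15]);
translate([2001, 378, 366]) cube([94, 1136, 15]);
translate([2163, 378, 366]) cube([94, 1136, 15]);


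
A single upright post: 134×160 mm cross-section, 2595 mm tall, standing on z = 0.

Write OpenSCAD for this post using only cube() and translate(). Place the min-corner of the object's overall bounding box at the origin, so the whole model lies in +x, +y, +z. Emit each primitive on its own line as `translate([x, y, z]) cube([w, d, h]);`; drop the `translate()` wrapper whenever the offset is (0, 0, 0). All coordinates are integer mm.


cube([134, 160, 2595]);


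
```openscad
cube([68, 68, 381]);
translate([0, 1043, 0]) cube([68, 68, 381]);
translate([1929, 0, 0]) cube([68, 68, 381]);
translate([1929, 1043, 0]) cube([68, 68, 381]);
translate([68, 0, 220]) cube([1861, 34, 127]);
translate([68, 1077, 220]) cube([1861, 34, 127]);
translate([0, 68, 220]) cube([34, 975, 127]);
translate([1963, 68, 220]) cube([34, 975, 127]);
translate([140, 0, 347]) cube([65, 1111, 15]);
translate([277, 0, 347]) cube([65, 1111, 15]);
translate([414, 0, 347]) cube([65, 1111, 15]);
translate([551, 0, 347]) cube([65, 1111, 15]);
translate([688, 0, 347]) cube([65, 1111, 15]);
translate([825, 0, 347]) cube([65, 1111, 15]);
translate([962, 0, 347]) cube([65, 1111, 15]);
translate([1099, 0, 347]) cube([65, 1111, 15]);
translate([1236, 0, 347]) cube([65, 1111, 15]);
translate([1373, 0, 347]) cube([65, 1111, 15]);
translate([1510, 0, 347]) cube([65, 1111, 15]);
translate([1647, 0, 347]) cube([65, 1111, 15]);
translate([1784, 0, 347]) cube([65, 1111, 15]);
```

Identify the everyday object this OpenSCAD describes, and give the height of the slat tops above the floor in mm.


A bed frame. The slat-top height is 362 mm.

Four posts, four rails, and a row of slats — a bed frame. Slats sit on the rails at z = 220 + 127 = 347; with slat thickness 15, the top is 362 mm.


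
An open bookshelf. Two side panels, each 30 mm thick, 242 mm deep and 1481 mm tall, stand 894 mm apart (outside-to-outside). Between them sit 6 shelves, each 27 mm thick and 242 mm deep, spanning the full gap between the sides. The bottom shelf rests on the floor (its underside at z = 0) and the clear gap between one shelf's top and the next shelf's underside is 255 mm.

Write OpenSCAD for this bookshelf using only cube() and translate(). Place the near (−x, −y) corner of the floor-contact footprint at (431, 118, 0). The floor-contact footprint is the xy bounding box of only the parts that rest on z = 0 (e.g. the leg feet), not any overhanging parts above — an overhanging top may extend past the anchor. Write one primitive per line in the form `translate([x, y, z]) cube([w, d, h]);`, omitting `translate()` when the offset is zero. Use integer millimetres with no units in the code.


translate([431, 118, 0]) cube([30, 242, 1481]);
translate([1295, 118, 0]) cube([30, 242, 1481]);
translate([461, 118, 0]) cube([834, 242, 27]);
translate([461, 118, 282]) cube([834, 242, 27]);
translate([461, 118, 564]) cube([834, 242, 27]);
translate([461, 118, 846]) cube([834, 242, 27]);
translate([461, 118, 1128]) cube([834, 242, 27]);
translate([461, 118, 1410]) cube([834, 242, 27]);


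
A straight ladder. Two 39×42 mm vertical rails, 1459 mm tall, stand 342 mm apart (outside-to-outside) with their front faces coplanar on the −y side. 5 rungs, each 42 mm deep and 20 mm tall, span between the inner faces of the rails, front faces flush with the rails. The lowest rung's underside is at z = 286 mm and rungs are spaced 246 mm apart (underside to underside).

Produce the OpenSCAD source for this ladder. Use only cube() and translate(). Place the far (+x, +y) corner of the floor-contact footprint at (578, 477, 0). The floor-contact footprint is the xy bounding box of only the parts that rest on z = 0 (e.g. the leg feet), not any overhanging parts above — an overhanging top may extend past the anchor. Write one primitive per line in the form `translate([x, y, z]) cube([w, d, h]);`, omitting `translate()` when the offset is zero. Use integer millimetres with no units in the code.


translate([236, 435, 0]) cube([39, 42, 1459]);
translate([539, 435, 0]) cube([39, 42, 1459]);
translate([275, 435, 286]) cube([264, 42, 20]);
translate([275, 435, 532]) cube([264, 42, 20]);
translate([275, 435, 778]) cube([264, 42, 20]);
translate([275, 435, 1024]) cube([264, 42, 20]);
translate([275, 435, 1270]) cube([264, 42, 20]);


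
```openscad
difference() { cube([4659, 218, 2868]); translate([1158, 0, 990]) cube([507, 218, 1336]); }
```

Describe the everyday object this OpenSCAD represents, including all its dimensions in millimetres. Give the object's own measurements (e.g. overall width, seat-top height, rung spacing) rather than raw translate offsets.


A wall 4659 mm long (x), 218 mm thick (y), 2868 mm tall, with a rectangular window opening cut through it. The opening is 507 mm wide and 1336 mm tall; its sill is at z = 990 mm and its near (−x) edge is 1158 mm from the wall's −x end. The opening passes through the full wall thickness.
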